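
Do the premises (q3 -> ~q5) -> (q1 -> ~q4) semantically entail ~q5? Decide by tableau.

No

Initial set: {((q3 -> ~q5) -> (q1 -> ~q4)); ~~q5}.
((q3 -> ~q5) -> (q1 -> ~q4)): β-rule — branch into ~(q3 -> ~q5)  //  (q1 -> ~q4).
  branch 1 (add ~(q3 -> ~q5)):
    ~(q3 -> ~q5): α-rule — add q3, ~~q5.
    ○ open, literals {q3=T, q5=T}.
  branch 2 (add (q1 -> ~q4)):
    (q1 -> ~q4): β-rule — branch into ~q1  //  ~q4.
      branch 2.1 (add ~q1):
        ○ open, literals {q1=F, q5=T}.
      branch 2.2 (add ~q4):
        ○ open, literals {q4=F, q5=T}.
0 branches closed, 3 open.
An open branch gives a countermodel: q3=T, q5=T (unmentioned atoms arbitrary); the premises hold there but the conclusion fails.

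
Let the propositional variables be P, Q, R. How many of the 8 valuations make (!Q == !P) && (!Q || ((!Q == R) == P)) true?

3

Initial set: {T ((!Q == !P) && (!Q || ((!Q == R) == P)))}.
T ((!Q == !P) && (!Q || ((!Q == R) == P))): α-rule — add T (!Q == !P), T (!Q || ((!Q == R) == P)).
T (!Q == !P): β-rule — branch into T !Q, T !P  //  F !Q, F !P.
  branch 1 (add T !Q, T !P):
    T (!Q || ((!Q == R) == P)): β-rule — branch into T !Q  //  T ((!Q == R) == P).
      branch 1.1 (add T !Q):
        ○ open, literals {P=F, Q=F}.
      branch 1.2 (add T ((!Q == R) == P)):
        T ((!Q == R) == P): β-rule — branch into T (!Q == R), T P  //  F (!Q == R), F P.
          branch 1.2.1 (add T (!Q == R), T P):
            × closes — contains both P and !P.
          branch 1.2.2 (add F (!Q == R), F P):
            F (!Q == R): β-rule — branch into T !Q, F R  //  F !Q, T R.
              branch 1.2.2.1 (add T !Q, F R):
                ○ open, literals {P=F, Q=F, R=F}.
              branch 1.2.2.2 (add F !Q, T R):
                × closes — contains both Q and !Q.
  branch 2 (add F !Q, F !P):
    T (!Q || ((!Q == R) == P)): β-rule — branch into T !Q  //  T ((!Q == R) == P).
      branch 2.1 (add T !Q):
        × closes — contains both Q and !Q.
      branch 2.2 (add T ((!Q == R) == P)):
        T ((!Q == R) == P): β-rule — branch into T (!Q == R), T P  //  F (!Q == R), F P.
          branch 2.2.1 (add T (!Q == R), T P):
            T (!Q == R): β-rule — branch into T !Q, T R  //  F !Q, F R.
              branch 2.2.1.1 (add T !Q, T R):
                × closes — contains both Q and !Q.
              branch 2.2.1.2 (add F !Q, F R):
                ○ open, literals {P=T, Q=T, R=F}.
          branch 2.2.2 (add F (!Q == R), F P):
            × closes — contains both P and !P.
5 branches closed, 3 open.
Each open branch fixes some atoms; the unmentioned ones are free. Counting distinct full assignments: branch {P=F, Q=F} (R) contributes 2 new; branch {P=F, Q=F, R=F} (none free) contributes 0 new; branch {P=T, Q=T, R=F} (none free) contributes 1 new. Total: 3.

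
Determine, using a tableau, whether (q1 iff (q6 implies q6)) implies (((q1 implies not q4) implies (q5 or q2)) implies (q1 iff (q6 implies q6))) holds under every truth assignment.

Valid

Assume the negation and expand:
Initial set: {not ((q1 iff (q6 implies q6)) implies (((q1 implies not q4) implies (q5 or q2)) implies (q1 iff (q6 implies q6))))}.
not ((q1 iff (q6 implies q6)) implies (((q1 implies not q4) implies (q5 or q2)) implies (q1 iff (q6 implies q6)))): α-rule — add (q1 iff (q6 implies q6)), not (((q1 implies not q4) implies (q5 or q2)) implies (q1 iff (q6 implies q6))).
not (((q1 implies not q4) implies (q5 or q2)) implies (q1 iff (q6 implies q6))): α-rule — add ((q1 implies not q4) implies (q5 or q2)), not (q1 iff (q6 implies q6)).
(q1 iff (q6 implies q6)): β-rule — branch into q1, (q6 implies q6)  //  not q1, not (q6 implies q6).
  branch 1 (add q1, (q6 implies q6)):
    ((q1 implies not q4) implies (q5 or q2)): β-rule — branch into not (q1 implies not q4)  //  (q5 or q2).
      branch 1.1 (add not (q1 implies not q4)):
        not (q1 implies not q4): α-rule — add q1, not not q4.
        not (q1 iff (q6 implies q6)): β-rule — branch into q1, not (q6 implies q6)  //  not q1, (q6 implies q6).
          branch 1.1.1 (add q1, not (q6 implies q6)):
            not (q6 implies q6): α-rule — add q6, not q6.
            × closes — contains both q6 and not q6.
          branch 1.1.2 (add not q1, (q6 implies q6)):
            × closes — contains both q1 and not q1.
      branch 1.2 (add (q5 or q2)):
        not (q1 iff (q6 implies q6)): β-rule — branch into q1, not (q6 implies q6)  //  not q1, (q6 implies q6).
          branch 1.2.1 (add q1, not (q6 implies q6)):
            not (q6 implies q6): α-rule — add q6, not q6.
            × closes — contains both q6 and not q6.
          branch 1.2.2 (add not q1, (q6 implies q6)):
            × closes — contains both q1 and not q1.
  branch 2 (add not q1, not (q6 implies q6)):
    not (q6 implies q6): α-rule — add q6, not q6.
    × closes — contains both q6 and not q6.
All 5 branches close.
Every branch closed, so the negation is unsatisfiable and the formula is valid.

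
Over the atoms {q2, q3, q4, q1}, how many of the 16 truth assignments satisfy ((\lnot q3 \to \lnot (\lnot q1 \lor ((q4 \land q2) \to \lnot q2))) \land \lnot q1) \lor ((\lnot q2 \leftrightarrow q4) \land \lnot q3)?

Initial set: {(((\lnot q3 \to \lnot (\lnot q1 \lor ((q4 \land q2) \to \lnot q2))) \land \lnot q1) \lor ((\lnot q2 \leftrightarrow q4) \land \lnot q3))}.
(((\lnot q3 \to \lnot (\lnot q1 \lor ((q4 \land q2) \to \lnot q2))) \land \lnot q1) \lor ((\lnot q2 \leftrightarrow q4) \land \lnot q3)): β-rule — branch into ((\lnot q3 \to \lnot (\lnot q1 \lor ((q4 \land q2) \to \lnot q2))) \land \lnot q1)  //  ((\lnot q2 \leftrightarrow q4) \land \lnot q3).
  branch 1 (add ((\lnot q3 \to \lnot (\lnot q1 \lor ((q4 \land q2) \to \lnot q2))) \land \lnot q1)):
    ((\lnot q3 \to \lnot (\lnot q1 \lor ((q4 \land q2) \to \lnot q2))) \land \lnot q1): α-rule — add (\lnot q3 \to \lnot (\lnot q1 \lor ((q4 \land q2) \to \lnot q2))), \lnot q1.
    (\lnot q3 \to \lnot (\lnot q1 \lor ((q4 \land q2) \to \lnot q2))): β-rule — branch into \lnot \lnot q3  //  \lnot (\lnot q1 \lor ((q4 \land q2) \to \lnot q2)).
      branch 1.1 (add \lnot \lnot q3):
        ○ open, literals {q1=false, q3=true}.
      branch 1.2 (add \lnot (\lnot q1 \lor ((q4 \land q2) \to \lnot q2))):
        \lnot (\lnot q1 \lor ((q4 \land q2) \to \lnot q2)): α-rule — add \lnot \lnot q1, \lnot ((q4 \land q2) \to \lnot q2).
        × closes — contains both q1 and \lnot q1.
  branch 2 (add ((\lnot q2 \leftrightarrow q4) \land \lnot q3)):
    ((\lnot q2 \leftrightarrow q4) \land \lnot q3): α-rule — add (\lnot q2 \leftrightarrow q4), \lnot q3.
    (\lnot q2 \leftrightarrow q4): β-rule — branch into \lnot q2, q4  //  \lnot \lnot q2, \lnot q4.
      branch 2.1 (add \lnot q2, q4):
        ○ open, literals {q2=false, q3=false, q4=true}.
      branch 2.2 (add \lnot \lnot q2, \lnot q4):
        ○ open, literals {q2=true, q3=false, q4=false}.
1 branch closed, 3 open.
Each open branch fixes some atoms; the unmentioned ones are free. Counting distinct full assignments: branch {q1=false, q3=true} (q2, q4) contributes 4 new; branch {q2=false, q3=false, q4=true} (q1) contributes 2 new; branch {q2=true, q3=false, q4=false} (q1) contributes 2 new. Total: 8.

8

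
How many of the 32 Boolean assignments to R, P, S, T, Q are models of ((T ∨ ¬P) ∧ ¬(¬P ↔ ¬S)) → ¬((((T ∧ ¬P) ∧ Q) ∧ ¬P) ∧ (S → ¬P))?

30

Initial set: {T (((T ∨ ¬P) ∧ ¬(¬P ↔ ¬S)) → ¬((((T ∧ ¬P) ∧ Q) ∧ ¬P) ∧ (S → ¬P)))}.
T (((T ∨ ¬P) ∧ ¬(¬P ↔ ¬S)) → ¬((((T ∧ ¬P) ∧ Q) ∧ ¬P) ∧ (S → ¬P))): β-rule — branch into F ((T ∨ ¬P) ∧ ¬(¬P ↔ ¬S))  //  T ¬((((T ∧ ¬P) ∧ Q) ∧ ¬P) ∧ (S → ¬P)).
  branch 1 (add F ((T ∨ ¬P) ∧ ¬(¬P ↔ ¬S))):
    F ((T ∨ ¬P) ∧ ¬(¬P ↔ ¬S)): β-rule — branch into F (T ∨ ¬P)  //  F ¬(¬P ↔ ¬S).
      branch 1.1 (add F (T ∨ ¬P)):
        F (T ∨ ¬P): α-rule — add F T, F ¬P.
        ○ open, literals {P=1, T=0}.
      branch 1.2 (add F ¬(¬P ↔ ¬S)):
        F ¬(¬P ↔ ¬S): β-rule — branch into T ¬P, T ¬S  //  F ¬P, F ¬S.
          branch 1.2.1 (add T ¬P, T ¬S):
            ○ open, literals {P=0, S=0}.
          branch 1.2.2 (add F ¬P, F ¬S):
            ○ open, literals {P=1, S=1}.
  branch 2 (add T ¬((((T ∧ ¬P) ∧ Q) ∧ ¬P) ∧ (S → ¬P))):
    T ¬((((T ∧ ¬P) ∧ Q) ∧ ¬P) ∧ (S → ¬P)): β-rule — branch into F (((T ∧ ¬P) ∧ Q) ∧ ¬P)  //  F (S → ¬P).
      branch 2.1 (add F (((T ∧ ¬P) ∧ Q) ∧ ¬P)):
        F (((T ∧ ¬P) ∧ Q) ∧ ¬P): β-rule — branch into F ((T ∧ ¬P) ∧ Q)  //  F ¬P.
          branch 2.1.1 (add F ((T ∧ ¬P) ∧ Q)):
            F ((T ∧ ¬P) ∧ Q): β-rule — branch into F (T ∧ ¬P)  //  F Q.
              branch 2.1.1.1 (add F (T ∧ ¬P)):
                F (T ∧ ¬P): β-rule — branch into F T  //  F ¬P.
                  branch 2.1.1.1.1 (add F T):
                    ○ open, literals {T=0}.
                  branch 2.1.1.1.2 (add F ¬P):
                    ○ open, literals {P=1}.
              branch 2.1.1.2 (add F Q):
                ○ open, literals {Q=0}.
          branch 2.1.2 (add F ¬P):
            ○ open, literals {P=1}.
      branch 2.2 (add F (S → ¬P)):
        F (S → ¬P): α-rule — add T S, F ¬P.
        ○ open, literals {P=1, S=1}.
0 branches closed, 8 open.
Each open branch fixes some atoms; the unmentioned ones are free. Counting distinct full assignments: branch {P=1, T=0} (R, S, Q) contributes 8 new; branch {P=0, S=0} (R, T, Q) contributes 8 new; branch {P=1, S=1} (R, T, Q) contributes 4 new; branch {T=0} (R, P, S, Q) contributes 4 new; branch {P=1} (R, S, T, Q) contributes 4 new; branch {Q=0} (R, P, S, T) contributes 2 new; branch {P=1} (R, S, T, Q) contributes 0 new; branch {P=1, S=1} (R, T, Q) contributes 0 new. Total: 30.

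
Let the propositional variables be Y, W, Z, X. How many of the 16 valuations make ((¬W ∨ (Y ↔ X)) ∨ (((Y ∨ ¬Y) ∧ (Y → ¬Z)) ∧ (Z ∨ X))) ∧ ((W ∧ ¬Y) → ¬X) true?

12

Initial set: {(((¬W ∨ (Y ↔ X)) ∨ (((Y ∨ ¬Y) ∧ (Y → ¬Z)) ∧ (Z ∨ X))) ∧ ((W ∧ ¬Y) → ¬X))}.
(((¬W ∨ (Y ↔ X)) ∨ (((Y ∨ ¬Y) ∧ (Y → ¬Z)) ∧ (Z ∨ X))) ∧ ((W ∧ ¬Y) → ¬X)): α-rule — add ((¬W ∨ (Y ↔ X)) ∨ (((Y ∨ ¬Y) ∧ (Y → ¬Z)) ∧ (Z ∨ X))), ((W ∧ ¬Y) → ¬X).
((¬W ∨ (Y ↔ X)) ∨ (((Y ∨ ¬Y) ∧ (Y → ¬Z)) ∧ (Z ∨ X))): β-rule — branch into (¬W ∨ (Y ↔ X))  //  (((Y ∨ ¬Y) ∧ (Y → ¬Z)) ∧ (Z ∨ X)).
  branch 1 (add (¬W ∨ (Y ↔ X))):
    ((W ∧ ¬Y) → ¬X): β-rule — branch into ¬(W ∧ ¬Y)  //  ¬X.
      branch 1.1 (add ¬(W ∧ ¬Y)):
        (¬W ∨ (Y ↔ X)): β-rule — branch into ¬W  //  (Y ↔ X).
          branch 1.1.1 (add ¬W):
            ¬(W ∧ ¬Y): β-rule — branch into ¬W  //  ¬¬Y.
              branch 1.1.1.1 (add ¬W):
                ○ open, literals {W=false}.
              branch 1.1.1.2 (add ¬¬Y):
                ○ open, literals {W=false, Y=true}.
          branch 1.1.2 (add (Y ↔ X)):
            ¬(W ∧ ¬Y): β-rule — branch into ¬W  //  ¬¬Y.
              branch 1.1.2.1 (add ¬W):
                (Y ↔ X): β-rule — branch into Y, X  //  ¬Y, ¬X.
                  branch 1.1.2.1.1 (add Y, X):
                    ○ open, literals {W=false, X=true, Y=true}.
                  branch 1.1.2.1.2 (add ¬Y, ¬X):
                    ○ open, literals {W=false, X=false, Y=false}.
              branch 1.1.2.2 (add ¬¬Y):
                (Y ↔ X): β-rule — branch into Y, X  //  ¬Y, ¬X.
                  branch 1.1.2.2.1 (add Y, X):
                    ○ open, literals {X=true, Y=true}.
                  branch 1.1.2.2.2 (add ¬Y, ¬X):
                    × closes — contains both Y and ¬Y.
      branch 1.2 (add ¬X):
        (¬W ∨ (Y ↔ X)): β-rule — branch into ¬W  //  (Y ↔ X).
          branch 1.2.1 (add ¬W):
            ○ open, literals {W=false, X=false}.
          branch 1.2.2 (add (Y ↔ X)):
            (Y ↔ X): β-rule — branch into Y, X  //  ¬Y, ¬X.
              branch 1.2.2.1 (add Y, X):
                × closes — contains both X and ¬X.
              branch 1.2.2.2 (add ¬Y, ¬X):
                ○ open, literals {X=false, Y=false}.
  branch 2 (add (((Y ∨ ¬Y) ∧ (Y → ¬Z)) ∧ (Z ∨ X))):
    (((Y ∨ ¬Y) ∧ (Y → ¬Z)) ∧ (Z ∨ X)): α-rule — add ((Y ∨ ¬Y) ∧ (Y → ¬Z)), (Z ∨ X).
    ((Y ∨ ¬Y) ∧ (Y → ¬Z)): α-rule — add (Y ∨ ¬Y), (Y → ¬Z).
    ((W ∧ ¬Y) → ¬X): β-rule — branch into ¬(W ∧ ¬Y)  //  ¬X.
      branch 2.1 (add ¬(W ∧ ¬Y)):
        (Z ∨ X): β-rule — branch into Z  //  X.
          branch 2.1.1 (add Z):
            (Y ∨ ¬Y): β-rule — branch into Y  //  ¬Y.
              branch 2.1.1.1 (add Y):
                (Y → ¬Z): β-rule — branch into ¬Y  //  ¬Z.
                  branch 2.1.1.1.1 (add ¬Y):
                    × closes — contains both Y and ¬Y.
                  branch 2.1.1.1.2 (add ¬Z):
                    × closes — contains both Z and ¬Z.
              branch 2.1.1.2 (add ¬Y):
                (Y → ¬Z): β-rule — branch into ¬Y  //  ¬Z.
                  branch 2.1.1.2.1 (add ¬Y):
                    ¬(W ∧ ¬Y): β-rule — branch into ¬W  //  ¬¬Y.
                      branch 2.1.1.2.1.1 (add ¬W):
                        ○ open, literals {W=false, Y=false, Z=true}.
                      branch 2.1.1.2.1.2 (add ¬¬Y):
                        × closes — contains both Y and ¬Y.
                  branch 2.1.1.2.2 (add ¬Z):
                    × closes — contains both Z and ¬Z.
          branch 2.1.2 (add X):
            (Y ∨ ¬Y): β-rule — branch into Y  //  ¬Y.
              branch 2.1.2.1 (add Y):
                (Y → ¬Z): β-rule — branch into ¬Y  //  ¬Z.
                  branch 2.1.2.1.1 (add ¬Y):
                    × closes — contains both Y and ¬Y.
                  branch 2.1.2.1.2 (add ¬Z):
                    ¬(W ∧ ¬Y): β-rule — branch into ¬W  //  ¬¬Y.
                      branch 2.1.2.1.2.1 (add ¬W):
                        ○ open, literals {W=false, X=true, Y=true, Z=false}.
                      branch 2.1.2.1.2.2 (add ¬¬Y):
                        ○ open, literals {X=true, Y=true, Z=false}.
              branch 2.1.2.2 (add ¬Y):
                (Y → ¬Z): β-rule — branch into ¬Y  //  ¬Z.
                  branch 2.1.2.2.1 (add ¬Y):
                    ¬(W ∧ ¬Y): β-rule — branch into ¬W  //  ¬¬Y.
                      branch 2.1.2.2.1.1 (add ¬W):
                        ○ open, literals {W=false, X=true, Y=false}.
                      branch 2.1.2.2.1.2 (add ¬¬Y):
                        × closes — contains both Y and ¬Y.
                  branch 2.1.2.2.2 (add ¬Z):
                    ¬(W ∧ ¬Y): β-rule — branch into ¬W  //  ¬¬Y.
                      branch 2.1.2.2.2.1 (add ¬W):
                        ○ open, literals {W=false, X=true, Y=false, Z=false}.
                      branch 2.1.2.2.2.2 (add ¬¬Y):
                        × closes — contains both Y and ¬Y.
      branch 2.2 (add ¬X):
        (Z ∨ X): β-rule — branch into Z  //  X.
          branch 2.2.1 (add Z):
            (Y ∨ ¬Y): β-rule — branch into Y  //  ¬Y.
              branch 2.2.1.1 (add Y):
                (Y → ¬Z): β-rule — branch into ¬Y  //  ¬Z.
                  branch 2.2.1.1.1 (add ¬Y):
                    × closes — contains both Y and ¬Y.
                  branch 2.2.1.1.2 (add ¬Z):
                    × closes — contains both Z and ¬Z.
              branch 2.2.1.2 (add ¬Y):
                (Y → ¬Z): β-rule — branch into ¬Y  //  ¬Z.
                  branch 2.2.1.2.1 (add ¬Y):
                    ○ open, literals {X=false, Y=false, Z=true}.
                  branch 2.2.1.2.2 (add ¬Z):
                    × closes — contains both Z and ¬Z.
          branch 2.2.2 (add X):
            × closes — contains both X and ¬X.
13 branches closed, 13 open.
Each open branch fixes some atoms; the unmentioned ones are free. Counting distinct full assignments: branch {W=false} (Y, Z, X) contributes 8 new; branch {W=false, Y=true} (Z, X) contributes 0 new; branch {W=false, X=true, Y=true} (Z) contributes 0 new; branch {W=false, X=false, Y=false} (Z) contributes 0 new; branch {X=true, Y=true} (W, Z) contributes 2 new; branch {W=false, X=false} (Y, Z) contributes 0 new; branch {X=false, Y=false} (W, Z) contributes 2 new; branch {W=false, Y=false, Z=true} (X) contributes 0 new; branch {W=false, X=true, Y=true, Z=false} (none free) contributes 0 new; branch {X=true, Y=true, Z=false} (W) contributes 0 new; branch {W=false, X=true, Y=false} (Z) contributes 0 new; branch {W=false, X=true, Y=false, Z=false} (none free) contributes 0 new; branch {X=false, Y=false, Z=true} (W) contributes 0 new. Total: 12.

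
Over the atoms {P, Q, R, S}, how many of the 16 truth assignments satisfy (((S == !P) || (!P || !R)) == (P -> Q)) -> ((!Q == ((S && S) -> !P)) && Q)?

5

Initial set: {T ((((S == !P) || (!P || !R)) == (P -> Q)) -> ((!Q == ((S && S) -> !P)) && Q))}.
T ((((S == !P) || (!P || !R)) == (P -> Q)) -> ((!Q == ((S && S) -> !P)) && Q)): β-rule — branch into F (((S == !P) || (!P || !R)) == (P -> Q))  //  T ((!Q == ((S && S) -> !P)) && Q).
  branch 1 (add F (((S == !P) || (!P || !R)) == (P -> Q))):
    F (((S == !P) || (!P || !R)) == (P -> Q)): β-rule — branch into T ((S == !P) || (!P || !R)), F (P -> Q)  //  F ((S == !P) || (!P || !R)), T (P -> Q).
      branch 1.1 (add T ((S == !P) || (!P || !R)), F (P -> Q)):
        F (P -> Q): α-rule — add T P, F Q.
        T ((S == !P) || (!P || !R)): β-rule — branch into T (S == !P)  //  T (!P || !R).
          branch 1.1.1 (add T (S == !P)):
            T (S == !P): β-rule — branch into T S, T !P  //  F S, F !P.
              branch 1.1.1.1 (add T S, T !P):
                × closes — contains both P and !P.
              branch 1.1.1.2 (add F S, F !P):
                ○ open, literals {P=true, Q=false, S=false}.
          branch 1.1.2 (add T (!P || !R)):
            T (!P || !R): β-rule — branch into T !P  //  T !R.
              branch 1.1.2.1 (add T !P):
                × closes — contains both P and !P.
              branch 1.1.2.2 (add T !R):
                ○ open, literals {P=true, Q=false, R=false}.
      branch 1.2 (add F ((S == !P) || (!P || !R)), T (P -> Q)):
        F ((S == !P) || (!P || !R)): α-rule — add F (S == !P), F (!P || !R).
        F (!P || !R): α-rule — add F !P, F !R.
        T (P -> Q): β-rule — branch into F P  //  T Q.
          branch 1.2.1 (add F P):
            × closes — contains both P and !P.
          branch 1.2.2 (add T Q):
            F (S == !P): β-rule — branch into T S, F !P  //  F S, T !P.
              branch 1.2.2.1 (add T S, F !P):
                ○ open, literals {P=true, Q=true, R=true, S=true}.
              branch 1.2.2.2 (add F S, T !P):
                × closes — contains both P and !P.
  branch 2 (add T ((!Q == ((S && S) -> !P)) && Q)):
    T ((!Q == ((S && S) -> !P)) && Q): α-rule — add T (!Q == ((S && S) -> !P)), T Q.
    T (!Q == ((S && S) -> !P)): β-rule — branch into T !Q, T ((S && S) -> !P)  //  F !Q, F ((S && S) -> !P).
      branch 2.1 (add T !Q, T ((S && S) -> !P)):
        × closes — contains both Q and !Q.
      branch 2.2 (add F !Q, F ((S && S) -> !P)):
        F ((S && S) -> !P): α-rule — add T (S && S), F !P.
        T (S && S): α-rule — add T S, T S.
        ○ open, literals {P=true, Q=true, S=true}.
5 branches closed, 4 open.
Each open branch fixes some atoms; the unmentioned ones are free. Counting distinct full assignments: branch {P=true, Q=false, S=false} (R) contributes 2 new; branch {P=true, Q=false, R=false} (S) contributes 1 new; branch {P=true, Q=true, R=true, S=true} (none free) contributes 1 new; branch {P=true, Q=true, S=true} (R) contributes 1 new. Total: 5.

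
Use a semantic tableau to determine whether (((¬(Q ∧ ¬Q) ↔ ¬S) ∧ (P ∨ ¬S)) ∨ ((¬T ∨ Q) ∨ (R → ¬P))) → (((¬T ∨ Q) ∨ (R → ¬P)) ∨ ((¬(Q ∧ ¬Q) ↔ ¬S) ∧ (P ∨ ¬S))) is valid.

Assume the negation and expand:
Initial set: {F ((((¬(Q ∧ ¬Q) ↔ ¬S) ∧ (P ∨ ¬S)) ∨ ((¬T ∨ Q) ∨ (R → ¬P))) → (((¬T ∨ Q) ∨ (R → ¬P)) ∨ ((¬(Q ∧ ¬Q) ↔ ¬S) ∧ (P ∨ ¬S))))}.
F ((((¬(Q ∧ ¬Q) ↔ ¬S) ∧ (P ∨ ¬S)) ∨ ((¬T ∨ Q) ∨ (R → ¬P))) → (((¬T ∨ Q) ∨ (R → ¬P)) ∨ ((¬(Q ∧ ¬Q) ↔ ¬S) ∧ (P ∨ ¬S)))): α-rule — add T (((¬(Q ∧ ¬Q) ↔ ¬S) ∧ (P ∨ ¬S)) ∨ ((¬T ∨ Q) ∨ (R → ¬P))), F (((¬T ∨ Q) ∨ (R → ¬P)) ∨ ((¬(Q ∧ ¬Q) ↔ ¬S) ∧ (P ∨ ¬S))).
F (((¬T ∨ Q) ∨ (R → ¬P)) ∨ ((¬(Q ∧ ¬Q) ↔ ¬S) ∧ (P ∨ ¬S))): α-rule — add F ((¬T ∨ Q) ∨ (R → ¬P)), F ((¬(Q ∧ ¬Q) ↔ ¬S) ∧ (P ∨ ¬S)).
F ((¬T ∨ Q) ∨ (R → ¬P)): α-rule — add F (¬T ∨ Q), F (R → ¬P).
F (¬T ∨ Q): α-rule — add F ¬T, F Q.
F (R → ¬P): α-rule — add T R, F ¬P.
T (((¬(Q ∧ ¬Q) ↔ ¬S) ∧ (P ∨ ¬S)) ∨ ((¬T ∨ Q) ∨ (R → ¬P))): β-rule — branch into T ((¬(Q ∧ ¬Q) ↔ ¬S) ∧ (P ∨ ¬S))  //  T ((¬T ∨ Q) ∨ (R → ¬P)).
  branch 1 (add T ((¬(Q ∧ ¬Q) ↔ ¬S) ∧ (P ∨ ¬S))):
    T ((¬(Q ∧ ¬Q) ↔ ¬S) ∧ (P ∨ ¬S)): α-rule — add T (¬(Q ∧ ¬Q) ↔ ¬S), T (P ∨ ¬S).
    F ((¬(Q ∧ ¬Q) ↔ ¬S) ∧ (P ∨ ¬S)): β-rule — branch into F (¬(Q ∧ ¬Q) ↔ ¬S)  //  F (P ∨ ¬S).
      branch 1.1 (add F (¬(Q ∧ ¬Q) ↔ ¬S)):
        T (¬(Q ∧ ¬Q) ↔ ¬S): β-rule — branch into T ¬(Q ∧ ¬Q), T ¬S  //  F ¬(Q ∧ ¬Q), F ¬S.
          branch 1.1.1 (add T ¬(Q ∧ ¬Q), T ¬S):
            T (P ∨ ¬S): β-rule — branch into T P  //  T ¬S.
              branch 1.1.1.1 (add T P):
                F (¬(Q ∧ ¬Q) ↔ ¬S): β-rule — branch into T ¬(Q ∧ ¬Q), F ¬S  //  F ¬(Q ∧ ¬Q), T ¬S.
                  branch 1.1.1.1.1 (add T ¬(Q ∧ ¬Q), F ¬S):
                    × closes — contains both S and ¬S.
                  branch 1.1.1.1.2 (add F ¬(Q ∧ ¬Q), T ¬S):
                    F ¬(Q ∧ ¬Q): α-rule — add T Q, T ¬Q.
                    × closes — contains both Q and ¬Q.
              branch 1.1.1.2 (add T ¬S):
                F (¬(Q ∧ ¬Q) ↔ ¬S): β-rule — branch into T ¬(Q ∧ ¬Q), F ¬S  //  F ¬(Q ∧ ¬Q), T ¬S.
                  branch 1.1.1.2.1 (add T ¬(Q ∧ ¬Q), F ¬S):
                    × closes — contains both S and ¬S.
                  branch 1.1.1.2.2 (add F ¬(Q ∧ ¬Q), T ¬S):
                    F ¬(Q ∧ ¬Q): α-rule — add T Q, T ¬Q.
                    × closes — contains both Q and ¬Q.
          branch 1.1.2 (add F ¬(Q ∧ ¬Q), F ¬S):
            F ¬(Q ∧ ¬Q): α-rule — add T Q, T ¬Q.
            × closes — contains both Q and ¬Q.
      branch 1.2 (add F (P ∨ ¬S)):
        F (P ∨ ¬S): α-rule — add F P, F ¬S.
        × closes — contains both P and ¬P.
  branch 2 (add T ((¬T ∨ Q) ∨ (R → ¬P))):
    F ((¬(Q ∧ ¬Q) ↔ ¬S) ∧ (P ∨ ¬S)): β-rule — branch into F (¬(Q ∧ ¬Q) ↔ ¬S)  //  F (P ∨ ¬S).
      branch 2.1 (add F (¬(Q ∧ ¬Q) ↔ ¬S)):
        T ((¬T ∨ Q) ∨ (R → ¬P)): β-rule — branch into T (¬T ∨ Q)  //  T (R → ¬P).
          branch 2.1.1 (add T (¬T ∨ Q)):
            F (¬(Q ∧ ¬Q) ↔ ¬S): β-rule — branch into T ¬(Q ∧ ¬Q), F ¬S  //  F ¬(Q ∧ ¬Q), T ¬S.
              branch 2.1.1.1 (add T ¬(Q ∧ ¬Q), F ¬S):
                T (¬T ∨ Q): β-rule — branch into T ¬T  //  T Q.
                  branch 2.1.1.1.1 (add T ¬T):
                    × closes — contains both T and ¬T.
                  branch 2.1.1.1.2 (add T Q):
                    × closes — contains both Q and ¬Q.
              branch 2.1.1.2 (add F ¬(Q ∧ ¬Q), T ¬S):
                F ¬(Q ∧ ¬Q): α-rule — add T Q, T ¬Q.
                × closes — contains both Q and ¬Q.
          branch 2.1.2 (add T (R → ¬P)):
            F (¬(Q ∧ ¬Q) ↔ ¬S): β-rule — branch into T ¬(Q ∧ ¬Q), F ¬S  //  F ¬(Q ∧ ¬Q), T ¬S.
              branch 2.1.2.1 (add T ¬(Q ∧ ¬Q), F ¬S):
                T (R → ¬P): β-rule — branch into F R  //  T ¬P.
                  branch 2.1.2.1.1 (add F R):
                    × closes — contains both R and ¬R.
                  branch 2.1.2.1.2 (add T ¬P):
                    × closes — contains both P and ¬P.
              branch 2.1.2.2 (add F ¬(Q ∧ ¬Q), T ¬S):
                F ¬(Q ∧ ¬Q): α-rule — add T Q, T ¬Q.
                × closes — contains both Q and ¬Q.
      branch 2.2 (add F (P ∨ ¬S)):
        F (P ∨ ¬S): α-rule — add F P, F ¬S.
        × closes — contains both P and ¬P.
All 13 branches close.
Every branch closed, so the negation is unsatisfiable and the formula is valid.

Valid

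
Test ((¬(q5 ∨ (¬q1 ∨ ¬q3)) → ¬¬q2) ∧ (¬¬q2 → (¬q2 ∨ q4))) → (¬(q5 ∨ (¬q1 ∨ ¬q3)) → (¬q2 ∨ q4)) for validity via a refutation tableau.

Valid

Assume the negation and expand:
Initial set: {¬(((¬(q5 ∨ (¬q1 ∨ ¬q3)) → ¬¬q2) ∧ (¬¬q2 → (¬q2 ∨ q4))) → (¬(q5 ∨ (¬q1 ∨ ¬q3)) → (¬q2 ∨ q4)))}.
¬(((¬(q5 ∨ (¬q1 ∨ ¬q3)) → ¬¬q2) ∧ (¬¬q2 → (¬q2 ∨ q4))) → (¬(q5 ∨ (¬q1 ∨ ¬q3)) → (¬q2 ∨ q4))): α-rule — add ((¬(q5 ∨ (¬q1 ∨ ¬q3)) → ¬¬q2) ∧ (¬¬q2 → (¬q2 ∨ q4))), ¬(¬(q5 ∨ (¬q1 ∨ ¬q3)) → (¬q2 ∨ q4)).
((¬(q5 ∨ (¬q1 ∨ ¬q3)) → ¬¬q2) ∧ (¬¬q2 → (¬q2 ∨ q4))): α-rule — add (¬(q5 ∨ (¬q1 ∨ ¬q3)) → ¬¬q2), (¬¬q2 → (¬q2 ∨ q4)).
¬(¬(q5 ∨ (¬q1 ∨ ¬q3)) → (¬q2 ∨ q4)): α-rule — add ¬(q5 ∨ (¬q1 ∨ ¬q3)), ¬(¬q2 ∨ q4).
¬(q5 ∨ (¬q1 ∨ ¬q3)): α-rule — add ¬q5, ¬(¬q1 ∨ ¬q3).
¬(¬q2 ∨ q4): α-rule — add ¬¬q2, ¬q4.
¬(¬q1 ∨ ¬q3): α-rule — add ¬¬q1, ¬¬q3.
(¬(q5 ∨ (¬q1 ∨ ¬q3)) → ¬¬q2): β-rule — branch into ¬¬(q5 ∨ (¬q1 ∨ ¬q3))  //  ¬¬q2.
  branch 1 (add ¬¬(q5 ∨ (¬q1 ∨ ¬q3))):
    (¬¬q2 → (¬q2 ∨ q4)): β-rule — branch into ¬¬¬q2  //  (¬q2 ∨ q4).
      branch 1.1 (add ¬¬¬q2):
        ¬¬¬q2: drop double negation, giving ¬q2.
        × closes — contains both q2 and ¬q2.
      branch 1.2 (add (¬q2 ∨ q4)):
        ¬¬(q5 ∨ (¬q1 ∨ ¬q3)): β-rule — branch into q5  //  (¬q1 ∨ ¬q3).
          branch 1.2.1 (add q5):
            × closes — contains both q5 and ¬q5.
          branch 1.2.2 (add (¬q1 ∨ ¬q3)):
            (¬q2 ∨ q4): β-rule — branch into ¬q2  //  q4.
              branch 1.2.2.1 (add ¬q2):
                × closes — contains both q2 and ¬q2.
              branch 1.2.2.2 (add q4):
                × closes — contains both q4 and ¬q4.
  branch 2 (add ¬¬q2):
    ¬¬q2: drop double negation, giving q2.
    (¬¬q2 → (¬q2 ∨ q4)): β-rule — branch into ¬¬¬q2  //  (¬q2 ∨ q4).
      branch 2.1 (add ¬¬¬q2):
        ¬¬¬q2: drop double negation, giving ¬q2.
        × closes — contains both q2 and ¬q2.
      branch 2.2 (add (¬q2 ∨ q4)):
        (¬q2 ∨ q4): β-rule — branch into ¬q2  //  q4.
          branch 2.2.1 (add ¬q2):
            × closes — contains both q2 and ¬q2.
          branch 2.2.2 (add q4):
            × closes — contains both q4 and ¬q4.
All 7 branches close.
Every branch closed, so the negation is unsatisfiable and the formula is valid.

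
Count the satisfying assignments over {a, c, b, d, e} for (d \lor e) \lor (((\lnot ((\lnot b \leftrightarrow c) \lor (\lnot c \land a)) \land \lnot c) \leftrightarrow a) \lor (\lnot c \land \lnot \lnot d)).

27

Initial set: {((d \lor e) \lor (((\lnot ((\lnot b \leftrightarrow c) \lor (\lnot c \land a)) \land \lnot c) \leftrightarrow a) \lor (\lnot c \land \lnot \lnot d)))}.
((d \lor e) \lor (((\lnot ((\lnot b \leftrightarrow c) \lor (\lnot c \land a)) \land \lnot c) \leftrightarrow a) \lor (\lnot c \land \lnot \lnot d))): β-rule — branch into (d \lor e)  //  (((\lnot ((\lnot b \leftrightarrow c) \lor (\lnot c \land a)) \land \lnot c) \leftrightarrow a) \lor (\lnot c \land \lnot \lnot d)).
  branch 1 (add (d \lor e)):
    (d \lor e): β-rule — branch into d  //  e.
      branch 1.1 (add d):
        ○ open, literals {d=1}.
      branch 1.2 (add e):
        ○ open, literals {e=1}.
  branch 2 (add (((\lnot ((\lnot b \leftrightarrow c) \lor (\lnot c \land a)) \land \lnot c) \leftrightarrow a) \lor (\lnot c \land \lnot \lnot d))):
    (((\lnot ((\lnot b \leftrightarrow c) \lor (\lnot c \land a)) \land \lnot c) \leftrightarrow a) \lor (\lnot c \land \lnot \lnot d)): β-rule — branch into ((\lnot ((\lnot b \leftrightarrow c) \lor (\lnot c \land a)) \land \lnot c) \leftrightarrow a)  //  (\lnot c \land \lnot \lnot d).
      branch 2.1 (add ((\lnot ((\lnot b \leftrightarrow c) \lor (\lnot c \land a)) \land \lnot c) \leftrightarrow a)):
        ((\lnot ((\lnot b \leftrightarrow c) \lor (\lnot c \land a)) \land \lnot c) \leftrightarrow a): β-rule — branch into (\lnot ((\lnot b \leftrightarrow c) \lor (\lnot c \land a)) \land \lnot c), a  //  \lnot (\lnot ((\lnot b \leftrightarrow c) \lor (\lnot c \land a)) \land \lnot c), \lnot a.
          branch 2.1.1 (add (\lnot ((\lnot b \leftrightarrow c) \lor (\lnot c \land a)) \land \lnot c), a):
            (\lnot ((\lnot b \leftrightarrow c) \lor (\lnot c \land a)) \land \lnot c): α-rule — add \lnot ((\lnot b \leftrightarrow c) \lor (\lnot c \land a)), \lnot c.
            \lnot ((\lnot b \leftrightarrow c) \lor (\lnot c \land a)): α-rule — add \lnot (\lnot b \leftrightarrow c), \lnot (\lnot c \land a).
            \lnot (\lnot b \leftrightarrow c): β-rule — branch into \lnot b, \lnot c  //  \lnot \lnot b, c.
              branch 2.1.1.1 (add \lnot b, \lnot c):
                \lnot (\lnot c \land a): β-rule — branch into \lnot \lnot c  //  \lnot a.
                  branch 2.1.1.1.1 (add \lnot \lnot c):
                    × closes — contains both c and \lnot c.
                  branch 2.1.1.1.2 (add \lnot a):
                    × closes — contains both a and \lnot a.
              branch 2.1.1.2 (add \lnot \lnot b, c):
                × closes — contains both c and \lnot c.
          branch 2.1.2 (add \lnot (\lnot ((\lnot b \leftrightarrow c) \lor (\lnot c \land a)) \land \lnot c), \lnot a):
            \lnot (\lnot ((\lnot b \leftrightarrow c) \lor (\lnot c \land a)) \land \lnot c): β-rule — branch into \lnot \lnot ((\lnot b \leftrightarrow c) \lor (\lnot c \land a))  //  \lnot \lnot c.
              branch 2.1.2.1 (add \lnot \lnot ((\lnot b \leftrightarrow c) \lor (\lnot c \land a))):
                \lnot \lnot ((\lnot b \leftrightarrow c) \lor (\lnot c \land a)): β-rule — branch into (\lnot b \leftrightarrow c)  //  (\lnot c \land a).
                  branch 2.1.2.1.1 (add (\lnot b \leftrightarrow c)):
                    (\lnot b \leftrightarrow c): β-rule — branch into \lnot b, c  //  \lnot \lnot b, \lnot c.
                      branch 2.1.2.1.1.1 (add \lnot b, c):
                        ○ open, literals {a=0, b=0, c=1}.
                      branch 2.1.2.1.1.2 (add \lnot \lnot b, \lnot c):
                        ○ open, literals {a=0, b=1, c=0}.
                  branch 2.1.2.1.2 (add (\lnot c \land a)):
                    (\lnot c \land a): α-rule — add \lnot c, a.
                    × closes — contains both a and \lnot a.
              branch 2.1.2.2 (add \lnot \lnot c):
                ○ open, literals {a=0, c=1}.
      branch 2.2 (add (\lnot c \land \lnot \lnot d)):
        (\lnot c \land \lnot \lnot d): α-rule — add \lnot c, \lnot \lnot d.
        \lnot \lnot d: drop double negation, giving d.
        ○ open, literals {c=0, d=1}.
4 branches closed, 6 open.
Each open branch fixes some atoms; the unmentioned ones are free. Counting distinct full assignments: branch {d=1} (a, c, b, e) contributes 16 new; branch {e=1} (a, c, b, d) contributes 8 new; branch {a=0, b=0, c=1} (d, e) contributes 1 new; branch {a=0, b=1, c=0} (d, e) contributes 1 new; branch {a=0, c=1} (b, d, e) contributes 1 new; branch {c=0, d=1} (a, b, e) contributes 0 new. Total: 27.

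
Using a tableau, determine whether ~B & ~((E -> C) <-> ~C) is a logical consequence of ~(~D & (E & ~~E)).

Initial set: {~(~D & (E & ~~E)); ~(~B & ~((E -> C) <-> ~C))}.
~(~D & (E & ~~E)): β-rule — branch into ~~D  //  ~(E & ~~E).
  branch 1 (add ~~D):
    ~(~B & ~((E -> C) <-> ~C)): β-rule — branch into ~~B  //  ~~((E -> C) <-> ~C).
      branch 1.1 (add ~~B):
        ○ open, literals {B=T, D=T}.
      branch 1.2 (add ~~((E -> C) <-> ~C)):
        ~~((E -> C) <-> ~C): β-rule — branch into (E -> C), ~C  //  ~(E -> C), ~~C.
          branch 1.2.1 (add (E -> C), ~C):
            (E -> C): β-rule — branch into ~E  //  C.
              branch 1.2.1.1 (add ~E):
                ○ open, literals {C=F, D=T, E=F}.
              branch 1.2.1.2 (add C):
                × closes — contains both C and ~C.
          branch 1.2.2 (add ~(E -> C), ~~C):
            ~(E -> C): α-rule — add E, ~C.
            × closes — contains both C and ~C.
  branch 2 (add ~(E & ~~E)):
    ~(~B & ~((E -> C) <-> ~C)): β-rule — branch into ~~B  //  ~~((E -> C) <-> ~C).
      branch 2.1 (add ~~B):
        ~(E & ~~E): β-rule — branch into ~E  //  ~~~E.
          branch 2.1.1 (add ~E):
            ○ open, literals {B=T, E=F}.
          branch 2.1.2 (add ~~~E):
            ~~~E: drop double negation, giving ~E.
            ○ open, literals {B=T, E=F}.
      branch 2.2 (add ~~((E -> C) <-> ~C)):
        ~(E & ~~E): β-rule — branch into ~E  //  ~~~E.
          branch 2.2.1 (add ~E):
            ~~((E -> C) <-> ~C): β-rule — branch into (E -> C), ~C  //  ~(E -> C), ~~C.
              branch 2.2.1.1 (add (E -> C), ~C):
                (E -> C): β-rule — branch into ~E  //  C.
                  branch 2.2.1.1.1 (add ~E):
                    ○ open, literals {C=F, E=F}.
                  branch 2.2.1.1.2 (add C):
                    × closes — contains both C and ~C.
              branch 2.2.1.2 (add ~(E -> C), ~~C):
                ~(E -> C): α-rule — add E, ~C.
                × closes — contains both E and ~E.
          branch 2.2.2 (add ~~~E):
            ~~~E: drop double negation, giving ~E.
            ~~((E -> C) <-> ~C): β-rule — branch into (E -> C), ~C  //  ~(E -> C), ~~C.
              branch 2.2.2.1 (add (E -> C), ~C):
                (E -> C): β-rule — branch into ~E  //  C.
                  branch 2.2.2.1.1 (add ~E):
                    ○ open, literals {C=F, E=F}.
                  branch 2.2.2.1.2 (add C):
                    × closes — contains both C and ~C.
              branch 2.2.2.2 (add ~(E -> C), ~~C):
                ~(E -> C): α-rule — add E, ~C.
                × closes — contains both E and ~E.
6 branches closed, 6 open.
An open branch gives a countermodel: B=T, D=T (unmentioned atoms arbitrary); the premises hold there but the conclusion fails.

No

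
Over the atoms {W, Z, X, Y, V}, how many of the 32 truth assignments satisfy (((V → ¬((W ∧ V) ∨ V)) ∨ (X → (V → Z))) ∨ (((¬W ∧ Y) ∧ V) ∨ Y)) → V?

16

Initial set: {((((V → ¬((W ∧ V) ∨ V)) ∨ (X → (V → Z))) ∨ (((¬W ∧ Y) ∧ V) ∨ Y)) → V)}.
((((V → ¬((W ∧ V) ∨ V)) ∨ (X → (V → Z))) ∨ (((¬W ∧ Y) ∧ V) ∨ Y)) → V): β-rule — branch into ¬(((V → ¬((W ∧ V) ∨ V)) ∨ (X → (V → Z))) ∨ (((¬W ∧ Y) ∧ V) ∨ Y))  //  V.
  branch 1 (add ¬(((V → ¬((W ∧ V) ∨ V)) ∨ (X → (V → Z))) ∨ (((¬W ∧ Y) ∧ V) ∨ Y))):
    ¬(((V → ¬((W ∧ V) ∨ V)) ∨ (X → (V → Z))) ∨ (((¬W ∧ Y) ∧ V) ∨ Y)): α-rule — add ¬((V → ¬((W ∧ V) ∨ V)) ∨ (X → (V → Z))), ¬(((¬W ∧ Y) ∧ V) ∨ Y).
    ¬((V → ¬((W ∧ V) ∨ V)) ∨ (X → (V → Z))): α-rule — add ¬(V → ¬((W ∧ V) ∨ V)), ¬(X → (V → Z)).
    ¬(((¬W ∧ Y) ∧ V) ∨ Y): α-rule — add ¬((¬W ∧ Y) ∧ V), ¬Y.
    ¬(V → ¬((W ∧ V) ∨ V)): α-rule — add V, ¬¬((W ∧ V) ∨ V).
    ¬(X → (V → Z)): α-rule — add X, ¬(V → Z).
    ¬(V → Z): α-rule — add V, ¬Z.
    ¬((¬W ∧ Y) ∧ V): β-rule — branch into ¬(¬W ∧ Y)  //  ¬V.
      branch 1.1 (add ¬(¬W ∧ Y)):
        ¬¬((W ∧ V) ∨ V): β-rule — branch into (W ∧ V)  //  V.
          branch 1.1.1 (add (W ∧ V)):
            (W ∧ V): α-rule — add W, V.
            ¬(¬W ∧ Y): β-rule — branch into ¬¬W  //  ¬Y.
              branch 1.1.1.1 (add ¬¬W):
                ○ open, literals {V=1, W=1, X=1, Y=0, Z=0}.
              branch 1.1.1.2 (add ¬Y):
                ○ open, literals {V=1, W=1, X=1, Y=0, Z=0}.
          branch 1.1.2 (add V):
            ¬(¬W ∧ Y): β-rule — branch into ¬¬W  //  ¬Y.
              branch 1.1.2.1 (add ¬¬W):
                ○ open, literals {V=1, W=1, X=1, Y=0, Z=0}.
              branch 1.1.2.2 (add ¬Y):
                ○ open, literals {V=1, X=1, Y=0, Z=0}.
      branch 1.2 (add ¬V):
        × closes — contains both V and ¬V.
  branch 2 (add V):
    ○ open, literals {V=1}.
1 branch closed, 5 open.
Each open branch fixes some atoms; the unmentioned ones are free. Counting distinct full assignments: branch {V=1, W=1, X=1, Y=0, Z=0} (none free) contributes 1 new; branch {V=1, W=1, X=1, Y=0, Z=0} (none free) contributes 0 new; branch {V=1, W=1, X=1, Y=0, Z=0} (none free) contributes 0 new; branch {V=1, X=1, Y=0, Z=0} (W) contributes 1 new; branch {V=1} (W, Z, X, Y) contributes 14 new. Total: 16.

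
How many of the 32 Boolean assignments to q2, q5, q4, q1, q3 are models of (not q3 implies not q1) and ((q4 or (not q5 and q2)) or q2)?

18

Initial set: {((not q3 implies not q1) and ((q4 or (not q5 and q2)) or q2))}.
((not q3 implies not q1) and ((q4 or (not q5 and q2)) or q2)): α-rule — add (not q3 implies not q1), ((q4 or (not q5 and q2)) or q2).
(not q3 implies not q1): β-rule — branch into not not q3  //  not q1.
  branch 1 (add not not q3):
    ((q4 or (not q5 and q2)) or q2): β-rule — branch into (q4 or (not q5 and q2))  //  q2.
      branch 1.1 (add (q4 or (not q5 and q2))):
        (q4 or (not q5 and q2)): β-rule — branch into q4  //  (not q5 and q2).
          branch 1.1.1 (add q4):
            ○ open, literals {q3=true, q4=true}.
          branch 1.1.2 (add (not q5 and q2)):
            (not q5 and q2): α-rule — add not q5, q2.
            ○ open, literals {q2=true, q3=true, q5=false}.
      branch 1.2 (add q2):
        ○ open, literals {q2=true, q3=true}.
  branch 2 (add not q1):
    ((q4 or (not q5 and q2)) or q2): β-rule — branch into (q4 or (not q5 and q2))  //  q2.
      branch 2.1 (add (q4 or (not q5 and q2))):
        (q4 or (not q5 and q2)): β-rule — branch into q4  //  (not q5 and q2).
          branch 2.1.1 (add q4):
            ○ open, literals {q1=false, q4=true}.
          branch 2.1.2 (add (not q5 and q2)):
            (not q5 and q2): α-rule — add not q5, q2.
            ○ open, literals {q1=false, q2=true, q5=false}.
      branch 2.2 (add q2):
        ○ open, literals {q1=false, q2=true}.
0 branches closed, 6 open.
Each open branch fixes some atoms; the unmentioned ones are free. Counting distinct full assignments: branch {q3=true, q4=true} (q2, q5, q1) contributes 8 new; branch {q2=true, q3=true, q5=false} (q4, q1) contributes 2 new; branch {q2=true, q3=true} (q5, q4, q1) contributes 2 new; branch {q1=false, q4=true} (q2, q5, q3) contributes 4 new; branch {q1=false, q2=true, q5=false} (q4, q3) contributes 1 new; branch {q1=false, q2=true} (q5, q4, q3) contributes 1 new. Total: 18.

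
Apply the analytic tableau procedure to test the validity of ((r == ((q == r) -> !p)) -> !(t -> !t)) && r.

Assume the negation and expand:
Initial set: {!(((r == ((q == r) -> !p)) -> !(t -> !t)) && r)}.
!(((r == ((q == r) -> !p)) -> !(t -> !t)) && r): β-rule — branch into !((r == ((q == r) -> !p)) -> !(t -> !t))  //  !r.
  branch 1 (add !((r == ((q == r) -> !p)) -> !(t -> !t))):
    !((r == ((q == r) -> !p)) -> !(t -> !t)): α-rule — add (r == ((q == r) -> !p)), !!(t -> !t).
    (r == ((q == r) -> !p)): β-rule — branch into r, ((q == r) -> !p)  //  !r, !((q == r) -> !p).
      branch 1.1 (add r, ((q == r) -> !p)):
        !!(t -> !t): β-rule — branch into !t  //  !t.
          branch 1.1.1 (add !t):
            ((q == r) -> !p): β-rule — branch into !(q == r)  //  !p.
              branch 1.1.1.1 (add !(q == r)):
                !(q == r): β-rule — branch into q, !r  //  !q, r.
                  branch 1.1.1.1.1 (add q, !r):
                    × closes — contains both r and !r.
                  branch 1.1.1.1.2 (add !q, r):
                    ○ open, literals {q=F, r=T, t=F}.
              branch 1.1.1.2 (add !p):
                ○ open, literals {p=F, r=T, t=F}.
          branch 1.1.2 (add !t):
            ((q == r) -> !p): β-rule — branch into !(q == r)  //  !p.
              branch 1.1.2.1 (add !(q == r)):
                !(q == r): β-rule — branch into q, !r  //  !q, r.
                  branch 1.1.2.1.1 (add q, !r):
                    × closes — contains both r and !r.
                  branch 1.1.2.1.2 (add !q, r):
                    ○ open, literals {q=F, r=T, t=F}.
              branch 1.1.2.2 (add !p):
                ○ open, literals {p=F, r=T, t=F}.
      branch 1.2 (add !r, !((q == r) -> !p)):
        !((q == r) -> !p): α-rule — add (q == r), !!p.
        !!(t -> !t): β-rule — branch into !t  //  !t.
          branch 1.2.1 (add !t):
            (q == r): β-rule — branch into q, r  //  !q, !r.
              branch 1.2.1.1 (add q, r):
                × closes — contains both r and !r.
              branch 1.2.1.2 (add !q, !r):
                ○ open, literals {p=T, q=F, r=F, t=F}.
          branch 1.2.2 (add !t):
            (q == r): β-rule — branch into q, r  //  !q, !r.
              branch 1.2.2.1 (add q, r):
                × closes — contains both r and !r.
              branch 1.2.2.2 (add !q, !r):
                ○ open, literals {p=T, q=F, r=F, t=F}.
  branch 2 (add !r):
    ○ open, literals {r=F}.
4 branches closed, 7 open.
An open branch gives a countermodel: q=F, r=T, t=F (unmentioned atoms arbitrary); under it the original formula is false.

Not valid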